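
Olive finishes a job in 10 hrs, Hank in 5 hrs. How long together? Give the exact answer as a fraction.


Olive's rate: 1/10 of the job per hour
Hank's rate: 1/5 of the job per hour
Combined rate: 1/10 + 1/5 = 3/10 per hour
Time = 1 / (3/10) = 10/3 hours (≈ 3.33 hours)

10/3 hours


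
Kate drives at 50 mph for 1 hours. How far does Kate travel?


Use the formula: distance = speed x time
Speed = 50 mph, Time = 1 hours
50 x 1 = 50 miles

50 miles


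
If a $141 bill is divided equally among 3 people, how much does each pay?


Total bill: $141
Number of people: 3
Each pays: $141 / 3 = $47

$47


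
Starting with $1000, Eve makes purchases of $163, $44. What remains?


Add up expenses:
$163 + $44 = $207
Subtract from budget:
$1000 - $207 = $793

$793


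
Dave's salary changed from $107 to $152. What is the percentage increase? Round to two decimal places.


Find the absolute change:
|152 - 107| = 45
Divide by original and multiply by 100:
45 / 107 x 100 = 42.0560...% ≈ 42.06%

42.06%


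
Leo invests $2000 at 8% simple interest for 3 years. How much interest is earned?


Use the formula I = P x R x T / 100
P x R x T = 2000 x 8 x 3 = 48000
I = 48000 / 100 = $480

$480


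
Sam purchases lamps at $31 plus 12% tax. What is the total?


Calculate the tax:
12% of $31 = $3.72
Add tax to price:
$31 + $3.72 = $34.72

$34.72


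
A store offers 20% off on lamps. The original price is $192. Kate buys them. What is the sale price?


Calculate the discount amount:
20% of $192 = $38.40
Subtract from original:
$192 - $38.40 = $153.60

$153.60


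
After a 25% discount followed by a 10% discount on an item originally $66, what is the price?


First discount:
25% of $66 = $16.50
Price after first discount:
$66 - $16.50 = $49.50
Second discount:
10% of $49.50 = $4.95
Final price:
$49.50 - $4.95 = $44.55

$44.55


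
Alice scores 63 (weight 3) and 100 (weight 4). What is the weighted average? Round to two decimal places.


Weighted sum:
3 x 63 + 4 x 100 = 589
Total weight:
3 + 4 = 7
Weighted average:
589 / 7 = 84.1428... ≈ 84.14

84.14


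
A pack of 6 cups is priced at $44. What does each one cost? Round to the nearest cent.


Total cost: $44
Number of items: 6
Unit price: $44 / 6 = $7.3333... ≈ $7.33

$7.33


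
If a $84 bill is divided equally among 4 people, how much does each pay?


Total bill: $84
Number of people: 4
Each pays: $84 / 4 = $21

$21


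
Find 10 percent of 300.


Convert percentage to decimal:
10% = 0.1
Multiply:
300 x 0.1 = 30

30


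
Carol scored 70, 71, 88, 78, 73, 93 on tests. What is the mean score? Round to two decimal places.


Add the scores:
70 + 71 + 88 + 78 + 73 + 93 = 473
Divide by the number of tests:
473 / 6 = 78.8333... ≈ 78.83

78.83


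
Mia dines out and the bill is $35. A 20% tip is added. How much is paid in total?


Calculate the tip:
20% of $35 = $7
Add tip to meal cost:
$35 + $7 = $42

$42


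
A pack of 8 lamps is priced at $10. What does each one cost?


Total cost: $10
Number of items: 8
Unit price: $10 / 8 = $1.25

$1.25


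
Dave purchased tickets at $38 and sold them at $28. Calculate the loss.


Selling price = $28
Cost price = $38
Loss = cost price - selling price:
Loss = $38 - $28 = $10

$10


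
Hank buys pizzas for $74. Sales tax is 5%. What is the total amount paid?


Calculate the tax:
5% of $74 = $3.70
Add tax to price:
$74 + $3.70 = $77.70

$77.70


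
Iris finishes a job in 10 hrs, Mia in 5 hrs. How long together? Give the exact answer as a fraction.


Iris's rate: 1/10 of the job per hour
Mia's rate: 1/5 of the job per hour
Combined rate: 1/10 + 1/5 = 3/10 per hour
Time = 1 / (3/10) = 10/3 hours (≈ 3.33 hours)

10/3 hours


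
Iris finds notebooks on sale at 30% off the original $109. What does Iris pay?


Calculate the discount amount:
30% of $109 = $32.70
Subtract from original:
$109 - $32.70 = $76.30

$76.30


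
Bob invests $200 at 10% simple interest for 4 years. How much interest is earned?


Use the formula I = P x R x T / 100
P x R x T = 200 x 10 x 4 = 8000
I = 8000 / 100 = $80

$80


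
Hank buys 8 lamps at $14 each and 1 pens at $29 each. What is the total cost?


Cost of lamps:
8 x $14 = $112
Cost of pens:
1 x $29 = $29
Add both:
$112 + $29 = $141

$141


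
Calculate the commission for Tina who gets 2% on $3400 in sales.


Convert rate to decimal:
2% = 0.02
Multiply by sales:
$3400 x 0.02 = $68

$68


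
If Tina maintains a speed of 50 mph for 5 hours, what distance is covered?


Use the formula: distance = speed x time
Speed = 50 mph, Time = 5 hours
50 x 5 = 250 miles

250 miles


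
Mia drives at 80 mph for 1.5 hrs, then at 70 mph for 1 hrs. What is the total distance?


Leg 1 distance:
80 x 1.5 = 120 miles
Leg 2 distance:
70 x 1 = 70 miles
Total distance:
120 + 70 = 190 miles

190 miles


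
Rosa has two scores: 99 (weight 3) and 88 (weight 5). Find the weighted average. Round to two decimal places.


Weighted sum:
3 x 99 + 5 x 88 = 737
Total weight:
3 + 5 = 8
Weighted average:
737 / 8 = 92.125 ≈ 92.13

92.13


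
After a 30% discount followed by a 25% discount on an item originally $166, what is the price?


First discount:
30% of $166 = $49.80
Price after first discount:
$166 - $49.80 = $116.20
Second discount:
25% of $116.20 = $29.05
Final price:
$116.20 - $29.05 = $87.15

$87.15


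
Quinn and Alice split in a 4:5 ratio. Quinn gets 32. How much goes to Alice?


Find the multiplier:
32 / 4 = 8
Apply to Alice's share:
5 x 8 = 40

40


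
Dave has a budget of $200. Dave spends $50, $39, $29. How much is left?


Add up expenses:
$50 + $39 + $29 = $118
Subtract from budget:
$200 - $118 = $82

$82


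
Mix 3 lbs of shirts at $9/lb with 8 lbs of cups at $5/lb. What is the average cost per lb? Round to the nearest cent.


Cost of shirts:
3 x $9 = $27
Cost of cups:
8 x $5 = $40
Total cost: $27 + $40 = $67
Total weight: 11 lbs
Average: $67 / 11 = $6.0909... ≈ $6.09/lb

$6.09/lb


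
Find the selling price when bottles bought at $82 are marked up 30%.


Calculate the markup amount:
30% of $82 = $24.60
Add to cost:
$82 + $24.60 = $106.60

$106.60


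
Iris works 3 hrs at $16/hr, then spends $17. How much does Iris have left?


Calculate earnings:
3 x $16 = $48
Subtract spending:
$48 - $17 = $31

$31


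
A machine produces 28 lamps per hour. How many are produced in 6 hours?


Production rate: 28 lamps per hour
Time: 6 hours
Total: 28 x 6 = 168 lamps

168 lamps


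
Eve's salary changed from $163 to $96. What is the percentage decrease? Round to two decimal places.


Find the absolute change:
|96 - 163| = 67
Divide by original and multiply by 100:
67 / 163 x 100 = 41.1042...% ≈ 41.1%

41.1%


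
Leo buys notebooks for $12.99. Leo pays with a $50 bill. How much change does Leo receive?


Start with the amount paid:
$50
Subtract the price:
$50 - $12.99 = $37.01

$37.01


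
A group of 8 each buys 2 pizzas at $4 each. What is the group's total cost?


Cost per person:
2 x $4 = $8
Group total:
8 x $8 = $64

$64


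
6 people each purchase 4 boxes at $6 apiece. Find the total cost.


Cost per person:
4 x $6 = $24
Group total:
6 x $24 = $144

$144


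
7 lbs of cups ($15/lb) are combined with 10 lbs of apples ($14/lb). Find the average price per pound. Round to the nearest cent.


Cost of cups:
7 x $15 = $105
Cost of apples:
10 x $14 = $140
Total cost: $105 + $140 = $245
Total weight: 17 lbs
Average: $245 / 17 = $14.4117... ≈ $14.41/lb

$14.41/lb


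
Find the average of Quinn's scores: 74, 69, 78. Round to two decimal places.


Add the scores:
74 + 69 + 78 = 221
Divide by the number of tests:
221 / 3 = 73.6666... ≈ 73.67

73.67


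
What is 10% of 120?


Convert percentage to decimal:
10% = 0.1
Multiply:
120 x 0.1 = 12

12


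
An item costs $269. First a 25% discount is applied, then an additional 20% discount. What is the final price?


First discount:
25% of $269 = $67.25
Price after first discount:
$269 - $67.25 = $201.75
Second discount:
20% of $201.75 = $40.35
Final price:
$201.75 - $40.35 = $161.40

$161.40


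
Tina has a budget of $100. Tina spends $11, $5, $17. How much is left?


Add up expenses:
$11 + $5 + $17 = $33
Subtract from budget:
$100 - $33 = $67

$67


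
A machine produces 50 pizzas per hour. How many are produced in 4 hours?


Production rate: 50 pizzas per hour
Time: 4 hours
Total: 50 x 4 = 200 pizzas

200 pizzas


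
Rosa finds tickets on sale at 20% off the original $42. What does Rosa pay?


Calculate the discount amount:
20% of $42 = $8.40
Subtract from original:
$42 - $8.40 = $33.60

$33.60


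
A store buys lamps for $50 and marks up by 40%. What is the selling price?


Calculate the markup amount:
40% of $50 = $20
Add to cost:
$50 + $20 = $70

$70


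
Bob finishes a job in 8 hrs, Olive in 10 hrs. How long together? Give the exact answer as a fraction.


Bob's rate: 1/8 of the job per hour
Olive's rate: 1/10 of the job per hour
Combined rate: 1/8 + 1/10 = 9/40 per hour
Time = 1 / (9/40) = 40/9 hours (≈ 4.44 hours)

40/9 hours


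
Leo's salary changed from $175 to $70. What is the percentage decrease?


Find the absolute change:
|70 - 175| = 105
Divide by original and multiply by 100:
105 / 175 x 100 = 60%

60%


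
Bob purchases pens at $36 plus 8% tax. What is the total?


Calculate the tax:
8% of $36 = $2.88
Add tax to price:
$36 + $2.88 = $38.88

$38.88


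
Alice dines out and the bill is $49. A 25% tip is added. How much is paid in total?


Calculate the tip:
25% of $49 = $12.25
Add tip to meal cost:
$49 + $12.25 = $61.25

$61.25


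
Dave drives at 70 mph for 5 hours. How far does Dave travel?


Use the formula: distance = speed x time
Speed = 70 mph, Time = 5 hours
70 x 5 = 350 miles

350 miles


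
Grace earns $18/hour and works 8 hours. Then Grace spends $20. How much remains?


Calculate earnings:
8 x $18 = $144
Subtract spending:
$144 - $20 = $124

$124


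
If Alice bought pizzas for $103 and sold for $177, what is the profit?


Selling price = $177
Cost price = $103
Profit = selling price - cost price:
Profit = $177 - $103 = $74

$74


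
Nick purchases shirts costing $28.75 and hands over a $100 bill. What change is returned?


Start with the amount paid:
$100
Subtract the price:
$100 - $28.75 = $71.25

$71.25


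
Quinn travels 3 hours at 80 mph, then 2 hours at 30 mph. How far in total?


Leg 1 distance:
80 x 3 = 240 miles
Leg 2 distance:
30 x 2 = 60 miles
Total distance:
240 + 60 = 300 miles

300 miles


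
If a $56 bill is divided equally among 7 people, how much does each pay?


Total bill: $56
Number of people: 7
Each pays: $56 / 7 = $8

$8


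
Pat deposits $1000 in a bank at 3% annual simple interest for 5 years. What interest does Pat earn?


Use the formula I = P x R x T / 100
P x R x T = 1000 x 3 x 5 = 15000
I = 15000 / 100 = $150

$150


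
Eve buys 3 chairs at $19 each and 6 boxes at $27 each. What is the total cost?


Cost of chairs:
3 x $19 = $57
Cost of boxes:
6 x $27 = $162
Add both:
$57 + $162 = $219

$219


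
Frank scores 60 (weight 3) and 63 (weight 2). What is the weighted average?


Weighted sum:
3 x 60 + 2 x 63 = 306
Total weight:
3 + 2 = 5
Weighted average:
306 / 5 = 61.2

61.2


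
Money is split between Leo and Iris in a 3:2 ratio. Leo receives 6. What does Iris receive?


Find the multiplier:
6 / 3 = 2
Apply to Iris's share:
2 x 2 = 4

4


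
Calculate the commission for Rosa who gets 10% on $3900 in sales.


Convert rate to decimal:
10% = 0.1
Multiply by sales:
$3900 x 0.1 = $390

$390


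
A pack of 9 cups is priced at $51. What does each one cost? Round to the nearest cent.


Total cost: $51
Number of items: 9
Unit price: $51 / 9 = $5.6666... ≈ $5.67

$5.67


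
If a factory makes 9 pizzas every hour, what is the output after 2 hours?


Production rate: 9 pizzas per hour
Time: 2 hours
Total: 9 x 2 = 18 pizzas

18 pizzas


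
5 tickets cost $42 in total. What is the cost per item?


Total cost: $42
Number of items: 5
Unit price: $42 / 5 = $8.40

$8.40


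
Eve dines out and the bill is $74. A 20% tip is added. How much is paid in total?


Calculate the tip:
20% of $74 = $14.80
Add tip to meal cost:
$74 + $14.80 = $88.80

$88.80


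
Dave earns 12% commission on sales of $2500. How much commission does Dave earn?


Convert rate to decimal:
12% = 0.12
Multiply by sales:
$2500 x 0.12 = $300

$300


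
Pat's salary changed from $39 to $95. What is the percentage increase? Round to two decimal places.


Find the absolute change:
|95 - 39| = 56
Divide by original and multiply by 100:
56 / 39 x 100 = 143.5897...% ≈ 143.59%

143.59%


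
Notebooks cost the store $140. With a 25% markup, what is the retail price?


Calculate the markup amount:
25% of $140 = $35
Add to cost:
$140 + $35 = $175

$175


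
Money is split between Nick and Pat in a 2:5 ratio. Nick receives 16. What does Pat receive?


Find the multiplier:
16 / 2 = 8
Apply to Pat's share:
5 x 8 = 40

40


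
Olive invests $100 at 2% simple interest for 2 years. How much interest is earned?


Use the formula I = P x R x T / 100
P x R x T = 100 x 2 x 2 = 400
I = 400 / 100 = $4

$4


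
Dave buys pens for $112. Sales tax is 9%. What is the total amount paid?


Calculate the tax:
9% of $112 = $10.08
Add tax to price:
$112 + $10.08 = $122.08

$122.08


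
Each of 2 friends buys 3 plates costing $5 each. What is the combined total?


Cost per person:
3 x $5 = $15
Group total:
2 x $15 = $30

$30


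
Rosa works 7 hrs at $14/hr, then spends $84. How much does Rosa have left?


Calculate earnings:
7 x $14 = $98
Subtract spending:
$98 - $84 = $14

$14


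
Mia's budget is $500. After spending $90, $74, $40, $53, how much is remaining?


Add up expenses:
$90 + $74 + $40 + $53 = $257
Subtract from budget:
$500 - $257 = $243

$243


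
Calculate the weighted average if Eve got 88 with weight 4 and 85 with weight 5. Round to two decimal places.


Weighted sum:
4 x 88 + 5 x 85 = 777
Total weight:
4 + 5 = 9
Weighted average:
777 / 9 = 86.3333... ≈ 86.33

86.33


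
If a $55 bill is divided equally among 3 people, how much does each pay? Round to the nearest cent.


Total bill: $55
Number of people: 3
Each pays: $55 / 3 = $18.3333... ≈ $18.33

$18.33


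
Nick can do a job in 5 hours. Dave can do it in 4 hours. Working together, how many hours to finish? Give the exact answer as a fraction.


Nick's rate: 1/5 of the job per hour
Dave's rate: 1/4 of the job per hour
Combined rate: 1/5 + 1/4 = 9/20 per hour
Time = 1 / (9/20) = 20/9 hours (≈ 2.22 hours)

20/9 hours


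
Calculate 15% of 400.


Convert percentage to decimal:
15% = 0.15
Multiply:
400 x 0.15 = 60

60


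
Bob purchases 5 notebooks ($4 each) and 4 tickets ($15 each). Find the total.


Cost of notebooks:
5 x $4 = $20
Cost of tickets:
4 x $15 = $60
Add both:
$20 + $60 = $80

$80


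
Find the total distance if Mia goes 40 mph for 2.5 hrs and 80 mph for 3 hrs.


Leg 1 distance:
40 x 2.5 = 100 miles
Leg 2 distance:
80 x 3 = 240 miles
Total distance:
100 + 240 = 340 miles

340 miles


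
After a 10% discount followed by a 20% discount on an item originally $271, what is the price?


First discount:
10% of $271 = $27.10
Price after first discount:
$271 - $27.10 = $243.90
Second discount:
20% of $243.90 = $48.78
Final price:
$243.90 - $48.78 = $195.12

$195.12


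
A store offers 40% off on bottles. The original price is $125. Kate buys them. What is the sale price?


Calculate the discount amount:
40% of $125 = $50
Subtract from original:
$125 - $50 = $75

$75


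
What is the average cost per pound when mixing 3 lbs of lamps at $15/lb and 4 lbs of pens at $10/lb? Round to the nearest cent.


Cost of lamps:
3 x $15 = $45
Cost of pens:
4 x $10 = $40
Total cost: $45 + $40 = $85
Total weight: 7 lbs
Average: $85 / 7 = $12.1428... ≈ $12.14/lb

$12.14/lb


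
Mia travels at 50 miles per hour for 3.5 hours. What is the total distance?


Use the formula: distance = speed x time
Speed = 50 mph, Time = 3.5 hours
50 x 3.5 = 175 miles

175 miles


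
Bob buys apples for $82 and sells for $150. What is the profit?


Selling price = $150
Cost price = $82
Profit = selling price - cost price:
Profit = $150 - $82 = $68

$68


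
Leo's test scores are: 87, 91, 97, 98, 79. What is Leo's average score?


Add the scores:
87 + 91 + 97 + 98 + 79 = 452
Divide by the number of tests:
452 / 5 = 90.4

90.4


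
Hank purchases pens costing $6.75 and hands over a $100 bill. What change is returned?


Start with the amount paid:
$100
Subtract the price:
$100 - $6.75 = $93.25

$93.25


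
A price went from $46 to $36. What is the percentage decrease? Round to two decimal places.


Find the absolute change:
|36 - 46| = 10
Divide by original and multiply by 100:
10 / 46 x 100 = 21.7391...% ≈ 21.74%

21.74%


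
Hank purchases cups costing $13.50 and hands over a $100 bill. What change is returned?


Start with the amount paid:
$100
Subtract the price:
$100 - $13.50 = $86.50

$86.50


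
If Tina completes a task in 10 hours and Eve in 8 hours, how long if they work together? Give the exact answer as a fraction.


Tina's rate: 1/10 of the job per hour
Eve's rate: 1/8 of the job per hour
Combined rate: 1/10 + 1/8 = 9/40 per hour
Time = 1 / (9/40) = 40/9 hours (≈ 4.44 hours)

40/9 hours


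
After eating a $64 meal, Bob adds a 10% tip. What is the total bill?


Calculate the tip:
10% of $64 = $6.40
Add tip to meal cost:
$64 + $6.40 = $70.40

$70.40


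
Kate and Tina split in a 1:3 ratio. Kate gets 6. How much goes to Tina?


Find the multiplier:
6 / 1 = 6
Apply to Tina's share:
3 x 6 = 18

18


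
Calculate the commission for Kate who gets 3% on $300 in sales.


Convert rate to decimal:
3% = 0.03
Multiply by sales:
$300 x 0.03 = $9

$9


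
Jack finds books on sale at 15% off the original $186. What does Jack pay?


Calculate the discount amount:
15% of $186 = $27.90
Subtract from original:
$186 - $27.90 = $158.10

$158.10


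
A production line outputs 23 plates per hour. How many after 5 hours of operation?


Production rate: 23 plates per hour
Time: 5 hours
Total: 23 x 5 = 115 plates

115 plates


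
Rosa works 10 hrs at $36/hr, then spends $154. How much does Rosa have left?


Calculate earnings:
10 x $36 = $360
Subtract spending:
$360 - $154 = $206

$206


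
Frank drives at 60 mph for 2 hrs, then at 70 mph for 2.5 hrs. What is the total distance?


Leg 1 distance:
60 x 2 = 120 miles
Leg 2 distance:
70 x 2.5 = 175 miles
Total distance:
120 + 175 = 295 miles

295 miles


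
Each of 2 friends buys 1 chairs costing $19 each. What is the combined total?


Cost per person:
1 x $19 = $19
Group total:
2 x $19 = $38

$38


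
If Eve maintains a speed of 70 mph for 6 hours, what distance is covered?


Use the formula: distance = speed x time
Speed = 70 mph, Time = 6 hours
70 x 6 = 420 miles

420 miles


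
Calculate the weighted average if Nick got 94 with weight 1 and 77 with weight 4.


Weighted sum:
1 x 94 + 4 x 77 = 402
Total weight:
1 + 4 = 5
Weighted average:
402 / 5 = 80.4

80.4


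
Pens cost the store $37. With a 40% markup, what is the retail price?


Calculate the markup amount:
40% of $37 = $14.80
Add to cost:
$37 + $14.80 = $51.80

$51.80


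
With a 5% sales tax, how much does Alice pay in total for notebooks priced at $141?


Calculate the tax:
5% of $141 = $7.05
Add tax to price:
$141 + $7.05 = $148.05

$148.05


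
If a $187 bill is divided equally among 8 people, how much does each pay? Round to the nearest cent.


Total bill: $187
Number of people: 8
Each pays: $187 / 8 = $23.375 ≈ $23.38

$23.38


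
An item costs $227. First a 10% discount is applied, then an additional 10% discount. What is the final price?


First discount:
10% of $227 = $22.70
Price after first discount:
$227 - $22.70 = $204.30
Second discount:
10% of $204.30 = $20.43
Final price:
$204.30 - $20.43 = $183.87

$183.87


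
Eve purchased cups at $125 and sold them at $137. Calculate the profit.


Selling price = $137
Cost price = $125
Profit = selling price - cost price:
Profit = $137 - $125 = $12

$12


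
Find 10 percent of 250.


Convert percentage to decimal:
10% = 0.1
Multiply:
250 x 0.1 = 25

25


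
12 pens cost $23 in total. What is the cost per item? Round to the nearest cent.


Total cost: $23
Number of items: 12
Unit price: $23 / 12 = $1.9166... ≈ $1.92

$1.92


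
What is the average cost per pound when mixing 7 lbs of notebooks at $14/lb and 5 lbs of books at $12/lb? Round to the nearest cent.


Cost of notebooks:
7 x $14 = $98
Cost of books:
5 x $12 = $60
Total cost: $98 + $60 = $158
Total weight: 12 lbs
Average: $158 / 12 = $13.1666... ≈ $13.17/lb

$13.17/lb


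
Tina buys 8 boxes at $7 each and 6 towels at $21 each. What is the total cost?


Cost of boxes:
8 x $7 = $56
Cost of towels:
6 x $21 = $126
Add both:
$56 + $126 = $182

$182


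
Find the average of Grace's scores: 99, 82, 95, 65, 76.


Add the scores:
99 + 82 + 95 + 65 + 76 = 417
Divide by the number of tests:
417 / 5 = 83.4

83.4


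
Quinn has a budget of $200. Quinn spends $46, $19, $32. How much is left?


Add up expenses:
$46 + $19 + $32 = $97
Subtract from budget:
$200 - $97 = $103

$103


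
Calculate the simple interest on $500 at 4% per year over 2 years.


Use the formula I = P x R x T / 100
P x R x T = 500 x 4 x 2 = 4000
I = 4000 / 100 = $40

$40


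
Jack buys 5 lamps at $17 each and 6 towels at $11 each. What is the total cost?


Cost of lamps:
5 x $17 = $85
Cost of towels:
6 x $11 = $66
Add both:
$85 + $66 = $151

$151


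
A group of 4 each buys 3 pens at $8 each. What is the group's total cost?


Cost per person:
3 x $8 = $24
Group total:
4 x $24 = $96

$96


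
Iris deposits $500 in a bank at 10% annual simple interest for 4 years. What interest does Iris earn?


Use the formula I = P x R x T / 100
P x R x T = 500 x 10 x 4 = 20000
I = 20000 / 100 = $200

$200


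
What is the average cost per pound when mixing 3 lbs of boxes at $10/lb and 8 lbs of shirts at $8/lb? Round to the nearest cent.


Cost of boxes:
3 x $10 = $30
Cost of shirts:
8 x $8 = $64
Total cost: $30 + $64 = $94
Total weight: 11 lbs
Average: $94 / 11 = $8.5454... ≈ $8.55/lb

$8.55/lb


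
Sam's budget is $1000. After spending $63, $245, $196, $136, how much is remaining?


Add up expenses:
$63 + $245 + $196 + $136 = $640
Subtract from budget:
$1000 - $640 = $360

$360


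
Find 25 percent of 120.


Convert percentage to decimal:
25% = 0.25
Multiply:
120 x 0.25 = 30

30


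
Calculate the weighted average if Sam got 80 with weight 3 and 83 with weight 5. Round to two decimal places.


Weighted sum:
3 x 80 + 5 x 83 = 655
Total weight:
3 + 5 = 8
Weighted average:
655 / 8 = 81.875 ≈ 81.88

81.88


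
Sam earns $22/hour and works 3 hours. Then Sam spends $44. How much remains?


Calculate earnings:
3 x $22 = $66
Subtract spending:
$66 - $44 = $22

$22


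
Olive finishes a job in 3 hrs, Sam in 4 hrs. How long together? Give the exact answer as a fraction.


Olive's rate: 1/3 of the job per hour
Sam's rate: 1/4 of the job per hour
Combined rate: 1/3 + 1/4 = 7/12 per hour
Time = 1 / (7/12) = 12/7 hours (≈ 1.71 hours)

12/7 hours


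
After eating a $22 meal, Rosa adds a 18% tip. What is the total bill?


Calculate the tip:
18% of $22 = $3.96
Add tip to meal cost:
$22 + $3.96 = $25.96

$25.96


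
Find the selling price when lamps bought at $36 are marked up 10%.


Calculate the markup amount:
10% of $36 = $3.60
Add to cost:
$36 + $3.60 = $39.60

$39.60


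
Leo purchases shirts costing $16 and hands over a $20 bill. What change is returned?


Start with the amount paid:
$20
Subtract the price:
$20 - $16 = $4

$4


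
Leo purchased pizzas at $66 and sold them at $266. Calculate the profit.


Selling price = $266
Cost price = $66
Profit = selling price - cost price:
Profit = $266 - $66 = $200

$200


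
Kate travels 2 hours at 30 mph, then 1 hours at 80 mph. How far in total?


Leg 1 distance:
30 x 2 = 60 miles
Leg 2 distance:
80 x 1 = 80 miles
Total distance:
60 + 80 = 140 miles

140 miles


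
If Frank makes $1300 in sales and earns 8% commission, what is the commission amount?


Convert rate to decimal:
8% = 0.08
Multiply by sales:
$1300 x 0.08 = $104

$104


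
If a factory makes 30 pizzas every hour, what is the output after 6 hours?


Production rate: 30 pizzas per hour
Time: 6 hours
Total: 30 x 6 = 180 pizzas

180 pizzas


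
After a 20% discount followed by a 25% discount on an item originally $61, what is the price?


First discount:
20% of $61 = $12.20
Price after first discount:
$61 - $12.20 = $48.80
Second discount:
25% of $48.80 = $12.20
Final price:
$48.80 - $12.20 = $36.60

$36.60


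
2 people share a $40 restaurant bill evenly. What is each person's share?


Total bill: $40
Number of people: 2
Each pays: $40 / 2 = $20

$20


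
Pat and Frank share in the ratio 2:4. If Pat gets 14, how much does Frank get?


Find the multiplier:
14 / 2 = 7
Apply to Frank's share:
4 x 7 = 28

28


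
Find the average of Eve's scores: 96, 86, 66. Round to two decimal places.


Add the scores:
96 + 86 + 66 = 248
Divide by the number of tests:
248 / 3 = 82.6666... ≈ 82.67

82.67


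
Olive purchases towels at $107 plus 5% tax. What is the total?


Calculate the tax:
5% of $107 = $5.35
Add tax to price:
$107 + $5.35 = $112.35

$112.35


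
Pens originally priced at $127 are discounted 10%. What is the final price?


Calculate the discount amount:
10% of $127 = $12.70
Subtract from original:
$127 - $12.70 = $114.30

$114.30


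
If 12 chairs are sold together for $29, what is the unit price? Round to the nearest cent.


Total cost: $29
Number of items: 12
Unit price: $29 / 12 = $2.4166... ≈ $2.42

$2.42


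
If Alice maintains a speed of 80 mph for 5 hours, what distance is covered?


Use the formula: distance = speed x time
Speed = 80 mph, Time = 5 hours
80 x 5 = 400 miles

400 miles


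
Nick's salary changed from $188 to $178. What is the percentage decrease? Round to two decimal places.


Find the absolute change:
|178 - 188| = 10
Divide by original and multiply by 100:
10 / 188 x 100 = 5.3191...% ≈ 5.32%

5.32%


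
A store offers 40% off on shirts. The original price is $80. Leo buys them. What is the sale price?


Calculate the discount amount:
40% of $80 = $32
Subtract from original:
$80 - $32 = $48

$48


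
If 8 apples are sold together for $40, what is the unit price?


Total cost: $40
Number of items: 8
Unit price: $40 / 8 = $5

$5


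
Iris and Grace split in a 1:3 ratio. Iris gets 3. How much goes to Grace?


Find the multiplier:
3 / 1 = 3
Apply to Grace's share:
3 x 3 = 9

9


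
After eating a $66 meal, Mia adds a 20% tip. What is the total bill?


Calculate the tip:
20% of $66 = $13.20
Add tip to meal cost:
$66 + $13.20 = $79.20

$79.20


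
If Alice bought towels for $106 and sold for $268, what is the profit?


Selling price = $268
Cost price = $106
Profit = selling price - cost price:
Profit = $268 - $106 = $162

$162


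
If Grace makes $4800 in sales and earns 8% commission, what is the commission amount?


Convert rate to decimal:
8% = 0.08
Multiply by sales:
$4800 x 0.08 = $384

$384


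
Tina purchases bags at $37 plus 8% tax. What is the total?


Calculate the tax:
8% of $37 = $2.96
Add tax to price:
$37 + $2.96 = $39.96

$39.96


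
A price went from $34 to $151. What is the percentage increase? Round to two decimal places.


Find the absolute change:
|151 - 34| = 117
Divide by original and multiply by 100:
117 / 34 x 100 = 344.1176...% ≈ 344.12%

344.12%


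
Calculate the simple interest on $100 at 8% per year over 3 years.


Use the formula I = P x R x T / 100
P x R x T = 100 x 8 x 3 = 2400
I = 2400 / 100 = $24

$24


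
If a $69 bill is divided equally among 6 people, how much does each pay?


Total bill: $69
Number of people: 6
Each pays: $69 / 6 = $11.50

$11.50


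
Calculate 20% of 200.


Convert percentage to decimal:
20% = 0.2
Multiply:
200 x 0.2 = 40

40


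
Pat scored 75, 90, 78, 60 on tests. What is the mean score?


Add the scores:
75 + 90 + 78 + 60 = 303
Divide by the number of tests:
303 / 4 = 75.75

75.75


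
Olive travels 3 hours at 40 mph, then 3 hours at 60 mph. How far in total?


Leg 1 distance:
40 x 3 = 120 miles
Leg 2 distance:
60 x 3 = 180 miles
Total distance:
120 + 180 = 300 miles

300 miles


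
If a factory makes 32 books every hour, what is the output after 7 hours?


Production rate: 32 books per hour
Time: 7 hours
Total: 32 x 7 = 224 books

224 books


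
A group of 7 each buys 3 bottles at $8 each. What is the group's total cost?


Cost per person:
3 x $8 = $24
Group total:
7 x $24 = $168

$168


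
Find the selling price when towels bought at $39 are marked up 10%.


Calculate the markup amount:
10% of $39 = $3.90
Add to cost:
$39 + $3.90 = $42.90

$42.90


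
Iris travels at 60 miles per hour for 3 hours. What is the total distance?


Use the formula: distance = speed x time
Speed = 60 mph, Time = 3 hours
60 x 3 = 180 miles

180 miles


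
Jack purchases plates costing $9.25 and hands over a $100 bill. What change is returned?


Start with the amount paid:
$100
Subtract the price:
$100 - $9.25 = $90.75

$90.75


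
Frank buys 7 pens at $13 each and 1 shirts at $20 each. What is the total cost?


Cost of pens:
7 x $13 = $91
Cost of shirts:
1 x $20 = $20
Add both:
$91 + $20 = $111

$111


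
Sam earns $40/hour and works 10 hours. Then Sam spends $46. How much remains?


Calculate earnings:
10 x $40 = $400
Subtract spending:
$400 - $46 = $354

$354


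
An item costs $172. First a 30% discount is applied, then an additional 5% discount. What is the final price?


First discount:
30% of $172 = $51.60
Price after first discount:
$172 - $51.60 = $120.40
Second discount:
5% of $120.40 = $6.02
Final price:
$120.40 - $6.02 = $114.38

$114.38


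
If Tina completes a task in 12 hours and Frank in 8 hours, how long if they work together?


Tina's rate: 1/12 of the job per hour
Frank's rate: 1/8 of the job per hour
Combined rate: 1/12 + 1/8 = 5/24 per hour
Time = 1 / (5/24) = 24/5 = 4.8 hours

4.8 hours


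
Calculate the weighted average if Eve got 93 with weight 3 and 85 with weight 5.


Weighted sum:
3 x 93 + 5 x 85 = 704
Total weight:
3 + 5 = 8
Weighted average:
704 / 8 = 88

88


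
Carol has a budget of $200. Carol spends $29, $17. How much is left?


Add up expenses:
$29 + $17 = $46
Subtract from budget:
$200 - $46 = $154

$154


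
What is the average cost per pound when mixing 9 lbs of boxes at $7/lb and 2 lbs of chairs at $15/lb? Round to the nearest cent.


Cost of boxes:
9 x $7 = $63
Cost of chairs:
2 x $15 = $30
Total cost: $63 + $30 = $93
Total weight: 11 lbs
Average: $93 / 11 = $8.4545... ≈ $8.45/lb

$8.45/lb


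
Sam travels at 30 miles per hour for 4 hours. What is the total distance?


Use the formula: distance = speed x time
Speed = 30 mph, Time = 4 hours
30 x 4 = 120 miles

120 miles


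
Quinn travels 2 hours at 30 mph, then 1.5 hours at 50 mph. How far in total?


Leg 1 distance:
30 x 2 = 60 miles
Leg 2 distance:
50 x 1.5 = 75 miles
Total distance:
60 + 75 = 135 miles

135 miles


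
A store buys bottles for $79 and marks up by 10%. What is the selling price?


Calculate the markup amount:
10% of $79 = $7.90
Add to cost:
$79 + $7.90 = $86.90

$86.90


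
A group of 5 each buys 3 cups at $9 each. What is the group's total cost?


Cost per person:
3 x $9 = $27
Group total:
5 x $27 = $135

$135


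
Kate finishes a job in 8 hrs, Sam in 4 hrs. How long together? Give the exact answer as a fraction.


Kate's rate: 1/8 of the job per hour
Sam's rate: 1/4 of the job per hour
Combined rate: 1/8 + 1/4 = 3/8 per hour
Time = 1 / (3/8) = 8/3 hours (≈ 2.67 hours)

8/3 hours


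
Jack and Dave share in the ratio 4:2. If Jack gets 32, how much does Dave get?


Find the multiplier:
32 / 4 = 8
Apply to Dave's share:
2 x 8 = 16

16


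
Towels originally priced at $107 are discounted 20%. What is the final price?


Calculate the discount amount:
20% of $107 = $21.40
Subtract from original:
$107 - $21.40 = $85.60

$85.60


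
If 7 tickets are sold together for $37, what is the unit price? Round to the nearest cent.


Total cost: $37
Number of items: 7
Unit price: $37 / 7 = $5.2857... ≈ $5.29

$5.29


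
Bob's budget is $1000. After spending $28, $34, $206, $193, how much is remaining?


Add up expenses:
$28 + $34 + $206 + $193 = $461
Subtract from budget:
$1000 - $461 = $539

$539


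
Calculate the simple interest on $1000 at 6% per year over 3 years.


Use the formula I = P x R x T / 100
P x R x T = 1000 x 6 x 3 = 18000
I = 18000 / 100 = $180

$180


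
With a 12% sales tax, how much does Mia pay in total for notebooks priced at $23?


Calculate the tax:
12% of $23 = $2.76
Add tax to price:
$23 + $2.76 = $25.76

$25.76


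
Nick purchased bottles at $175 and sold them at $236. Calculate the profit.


Selling price = $236
Cost price = $175
Profit = selling price - cost price:
Profit = $236 - $175 = $61

$61


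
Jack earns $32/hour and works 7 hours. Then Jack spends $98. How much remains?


Calculate earnings:
7 x $32 = $224
Subtract spending:
$224 - $98 = $126

$126


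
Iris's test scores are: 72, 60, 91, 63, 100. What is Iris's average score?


Add the scores:
72 + 60 + 91 + 63 + 100 = 386
Divide by the number of tests:
386 / 5 = 77.2

77.2


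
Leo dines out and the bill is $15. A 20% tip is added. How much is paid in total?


Calculate the tip:
20% of $15 = $3
Add tip to meal cost:
$15 + $3 = $18

$18


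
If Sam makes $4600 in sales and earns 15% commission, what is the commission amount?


Convert rate to decimal:
15% = 0.15
Multiply by sales:
$4600 x 0.15 = $690

$690


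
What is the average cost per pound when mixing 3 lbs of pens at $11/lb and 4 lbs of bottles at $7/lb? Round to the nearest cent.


Cost of pens:
3 x $11 = $33
Cost of bottles:
4 x $7 = $28
Total cost: $33 + $28 = $61
Total weight: 7 lbs
Average: $61 / 7 = $8.7142... ≈ $8.71/lb

$8.71/lb


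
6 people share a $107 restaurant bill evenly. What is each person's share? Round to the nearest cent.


Total bill: $107
Number of people: 6
Each pays: $107 / 6 = $17.8333... ≈ $17.83

$17.83


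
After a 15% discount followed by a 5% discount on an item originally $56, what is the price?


First discount:
15% of $56 = $8.40
Price after first discount:
$56 - $8.40 = $47.60
Second discount:
5% of $47.60 = $2.38
Final price:
$47.60 - $2.38 = $45.22

$45.22


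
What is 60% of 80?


Convert percentage to decimal:
60% = 0.6
Multiply:
80 x 0.6 = 48

48


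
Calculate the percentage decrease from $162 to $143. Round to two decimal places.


Find the absolute change:
|143 - 162| = 19
Divide by original and multiply by 100:
19 / 162 x 100 = 11.7283...% ≈ 11.73%

11.73%


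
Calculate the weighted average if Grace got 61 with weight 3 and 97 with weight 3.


Weighted sum:
3 x 61 + 3 x 97 = 474
Total weight:
3 + 3 = 6
Weighted average:
474 / 6 = 79

79


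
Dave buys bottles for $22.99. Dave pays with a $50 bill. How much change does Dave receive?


Start with the amount paid:
$50
Subtract the price:
$50 - $22.99 = $27.01

$27.01


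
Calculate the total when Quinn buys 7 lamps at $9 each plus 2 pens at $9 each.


Cost of lamps:
7 x $9 = $63
Cost of pens:
2 x $9 = $18
Add both:
$63 + $18 = $81

$81


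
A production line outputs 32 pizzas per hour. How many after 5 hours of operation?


Production rate: 32 pizzas per hour
Time: 5 hours
Total: 32 x 5 = 160 pizzas

160 pizzas


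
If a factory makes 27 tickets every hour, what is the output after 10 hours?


Production rate: 27 tickets per hour
Time: 10 hours
Total: 27 x 10 = 270 tickets

270 tickets


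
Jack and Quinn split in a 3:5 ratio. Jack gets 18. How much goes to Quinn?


Find the multiplier:
18 / 3 = 6
Apply to Quinn's share:
5 x 6 = 30

30


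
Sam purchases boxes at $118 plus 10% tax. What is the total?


Calculate the tax:
10% of $118 = $11.80
Add tax to price:
$118 + $11.80 = $129.80

$129.80


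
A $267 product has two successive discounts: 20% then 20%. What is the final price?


First discount:
20% of $267 = $53.40
Price after first discount:
$267 - $53.40 = $213.60
Second discount:
20% of $213.60 = $42.72
Final price:
$213.60 - $42.72 = $170.88

$170.88


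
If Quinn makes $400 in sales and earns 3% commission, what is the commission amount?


Convert rate to decimal:
3% = 0.03
Multiply by sales:
$400 x 0.03 = $12

$12


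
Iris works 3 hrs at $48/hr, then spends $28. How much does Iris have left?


Calculate earnings:
3 x $48 = $144
Subtract spending:
$144 - $28 = $116

$116


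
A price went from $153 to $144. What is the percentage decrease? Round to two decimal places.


Find the absolute change:
|144 - 153| = 9
Divide by original and multiply by 100:
9 / 153 x 100 = 5.8823...% ≈ 5.88%

5.88%


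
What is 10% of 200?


Convert percentage to decimal:
10% = 0.1
Multiply:
200 x 0.1 = 20

20


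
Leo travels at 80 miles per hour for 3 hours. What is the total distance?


Use the formula: distance = speed x time
Speed = 80 mph, Time = 3 hours
80 x 3 = 240 miles

240 miles


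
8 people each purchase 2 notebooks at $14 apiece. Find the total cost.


Cost per person:
2 x $14 = $28
Group total:
8 x $28 = $224

$224


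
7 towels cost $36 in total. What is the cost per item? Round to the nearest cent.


Total cost: $36
Number of items: 7
Unit price: $36 / 7 = $5.1428... ≈ $5.14

$5.14


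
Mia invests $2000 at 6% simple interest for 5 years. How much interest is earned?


Use the formula I = P x R x T / 100
P x R x T = 2000 x 6 x 5 = 60000
I = 60000 / 100 = $600

$600


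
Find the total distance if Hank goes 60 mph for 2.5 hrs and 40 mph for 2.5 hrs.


Leg 1 distance:
60 x 2.5 = 150 miles
Leg 2 distance:
40 x 2.5 = 100 miles
Total distance:
150 + 100 = 250 miles

250 miles


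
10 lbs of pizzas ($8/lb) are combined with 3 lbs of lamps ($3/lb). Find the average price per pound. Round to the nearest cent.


Cost of pizzas:
10 x $8 = $80
Cost of lamps:
3 x $3 = $9
Total cost: $80 + $9 = $89
Total weight: 13 lbs
Average: $89 / 13 = $6.8461... ≈ $6.85/lb

$6.85/lb


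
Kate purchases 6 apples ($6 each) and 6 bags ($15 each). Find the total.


Cost of apples:
6 x $6 = $36
Cost of bags:
6 x $15 = $90
Add both:
$36 + $90 = $126

$126


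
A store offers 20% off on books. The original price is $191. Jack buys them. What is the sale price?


Calculate the discount amount:
20% of $191 = $38.20
Subtract from original:
$191 - $38.20 = $152.80

$152.80


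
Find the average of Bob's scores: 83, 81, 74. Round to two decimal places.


Add the scores:
83 + 81 + 74 = 238
Divide by the number of tests:
238 / 3 = 79.3333... ≈ 79.33

79.33


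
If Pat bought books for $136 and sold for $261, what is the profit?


Selling price = $261
Cost price = $136
Profit = selling price - cost price:
Profit = $261 - $136 = $125

$125
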